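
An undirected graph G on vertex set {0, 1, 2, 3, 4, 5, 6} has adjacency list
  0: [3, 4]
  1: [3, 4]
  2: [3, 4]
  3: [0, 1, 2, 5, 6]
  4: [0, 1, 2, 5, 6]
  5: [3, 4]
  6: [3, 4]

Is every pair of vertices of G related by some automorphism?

No

Automorphisms preserve degree, but G has vertices of degree 2 and vertices of degree 5; no automorphism maps one to the other, so G is not vertex-transitive.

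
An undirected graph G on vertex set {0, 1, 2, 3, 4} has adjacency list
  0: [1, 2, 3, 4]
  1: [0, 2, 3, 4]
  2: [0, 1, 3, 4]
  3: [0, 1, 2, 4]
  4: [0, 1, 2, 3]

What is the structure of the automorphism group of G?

All 5 vertices are pairwise adjacent: G = K_5. Any permutation of the 5 vertices preserves K_5, so Aut(K_5) = S_5 of order 5! = 120.

the symmetric group on 5 letters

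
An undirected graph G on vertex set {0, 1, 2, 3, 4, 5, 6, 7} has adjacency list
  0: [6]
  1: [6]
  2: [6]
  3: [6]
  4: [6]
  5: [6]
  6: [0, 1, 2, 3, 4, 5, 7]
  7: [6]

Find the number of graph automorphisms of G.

5040

Vertex 6 has degree 7 and every other vertex has degree 1, so G is the star K_{1,7} with centre 6. The 7 leaves are pairwise interchangeable while the centre is fixed, giving Aut(G) = S_7.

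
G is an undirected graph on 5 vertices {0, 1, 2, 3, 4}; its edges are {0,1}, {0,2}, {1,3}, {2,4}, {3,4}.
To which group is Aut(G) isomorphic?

the dihedral group of order 10

G is 2-regular and connected on 5 vertices, i.e. the cycle C_5. C_5 has 5 rotations and 5 reflections, so Aut(C_5) ≅ D_5 of order 10.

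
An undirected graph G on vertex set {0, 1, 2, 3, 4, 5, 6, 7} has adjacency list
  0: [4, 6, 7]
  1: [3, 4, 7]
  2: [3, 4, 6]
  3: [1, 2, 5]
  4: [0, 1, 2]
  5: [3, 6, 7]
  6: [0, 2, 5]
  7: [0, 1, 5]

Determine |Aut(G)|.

G is 3-regular and bipartite on 2^3 = 8 vertices with girth 4; it is the hypercube graph Q_3. Aut(Q_3) consists of the signed permutations of the 3 coordinate axes: 3! permutations times 2^3 sign flips, so |Aut| = 2^3·3! = 48.

48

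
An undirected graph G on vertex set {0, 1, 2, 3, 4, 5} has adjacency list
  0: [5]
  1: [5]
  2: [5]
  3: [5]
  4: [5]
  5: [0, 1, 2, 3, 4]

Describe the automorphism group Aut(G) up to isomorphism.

Vertex 5 has degree 5 and every other vertex has degree 1, so G is the star K_{1,5} with centre 5. Any automorphism fixes the centre and permutes the 5 leaves freely, so Aut(G) ≅ S_5 of order 5! = 120.

S_5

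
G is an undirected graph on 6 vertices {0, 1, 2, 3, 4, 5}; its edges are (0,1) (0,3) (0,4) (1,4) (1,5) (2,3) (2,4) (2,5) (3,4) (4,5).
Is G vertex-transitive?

No

Vertex 4 is the only vertex of degree 5, so every automorphism fixes it; G is not vertex-transitive.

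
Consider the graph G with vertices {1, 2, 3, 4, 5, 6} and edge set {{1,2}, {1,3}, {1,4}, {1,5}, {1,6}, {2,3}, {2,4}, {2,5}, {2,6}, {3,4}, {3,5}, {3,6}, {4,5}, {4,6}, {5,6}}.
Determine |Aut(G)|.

Every vertex has degree 5, so G is the complete graph K_6. Every bijection on the vertex set is an automorphism of K_6; hence Aut(K_6) ≅ S_6, order 720.

720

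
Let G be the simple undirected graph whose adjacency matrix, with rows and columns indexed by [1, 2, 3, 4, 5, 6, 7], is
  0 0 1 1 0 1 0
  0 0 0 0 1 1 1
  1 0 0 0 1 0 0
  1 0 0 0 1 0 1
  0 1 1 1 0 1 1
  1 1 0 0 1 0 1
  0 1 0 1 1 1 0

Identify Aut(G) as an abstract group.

The degree sequence is [3, 3, 2, 3, 5, 4, 4]. Checking the degree-preserving permutations of the vertex set shows that none except the identity preserves every edge, so Aut(G) is trivial.

the trivial group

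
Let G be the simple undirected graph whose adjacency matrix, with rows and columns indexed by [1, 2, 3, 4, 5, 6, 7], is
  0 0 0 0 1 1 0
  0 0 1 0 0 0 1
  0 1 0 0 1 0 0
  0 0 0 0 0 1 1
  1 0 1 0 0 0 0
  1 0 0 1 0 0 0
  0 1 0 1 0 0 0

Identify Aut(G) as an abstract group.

Every vertex has degree 2 and the graph is connected, so G is the 7-cycle C_7. C_7 has 7 rotations and 7 reflections, so Aut(C_7) ≅ D_7 of order 14.

the dihedral group of order 14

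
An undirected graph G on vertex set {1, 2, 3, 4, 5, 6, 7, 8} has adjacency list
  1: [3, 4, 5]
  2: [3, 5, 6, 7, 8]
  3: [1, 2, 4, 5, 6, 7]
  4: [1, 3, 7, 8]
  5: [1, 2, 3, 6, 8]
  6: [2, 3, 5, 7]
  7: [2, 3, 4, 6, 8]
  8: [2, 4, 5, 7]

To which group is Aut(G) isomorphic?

{e}

Degrees alone do not determine every vertex (e.g. 2 and 5 both have degree 5), but their neighbour-degree multisets differ: N(2) has degrees [4, 4, 5, 5, 6] while N(5) has degrees [3, 4, 4, 5, 6]. Repeating this refinement separates all vertices, so the only automorphism is the identity.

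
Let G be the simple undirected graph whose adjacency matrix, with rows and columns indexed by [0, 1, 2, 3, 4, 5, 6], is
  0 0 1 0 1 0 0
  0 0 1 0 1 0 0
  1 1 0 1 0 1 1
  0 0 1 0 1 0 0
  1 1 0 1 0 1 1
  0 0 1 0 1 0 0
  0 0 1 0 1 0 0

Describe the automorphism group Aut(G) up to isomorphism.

The vertices split by degree into {2, 4} (degree 5) and {0, 1, 3, 5, 6} (degree 2); every edge runs between the two parts, so G is the complete bipartite graph K_{2,5}. Automorphisms preserve the bipartition setwise (since the parts differ in size) and act as S_5 × S_2 within it; |Aut| = 240.

S_5 × S_2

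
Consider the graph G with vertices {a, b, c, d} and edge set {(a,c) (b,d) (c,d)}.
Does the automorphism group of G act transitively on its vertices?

No

Automorphisms preserve degree, but G has vertices of degree 1 and vertices of degree 2; no automorphism maps one to the other, so G is not vertex-transitive.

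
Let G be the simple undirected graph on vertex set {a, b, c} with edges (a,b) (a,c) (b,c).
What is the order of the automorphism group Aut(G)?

All 3 vertices are pairwise adjacent: G = K_3. Any permutation of the 3 vertices preserves K_3, so Aut(K_3) = S_3 of order 3! = 6.

6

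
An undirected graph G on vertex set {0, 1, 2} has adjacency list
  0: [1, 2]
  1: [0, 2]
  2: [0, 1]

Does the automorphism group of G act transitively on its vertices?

Yes

All 3 vertices are pairwise adjacent: G = K_3. Every bijection on the vertex set is an automorphism of K_3; hence Aut(K_3) ≅ S_3, order 6. Under this action every vertex can be carried to every other, so G is vertex-transitive.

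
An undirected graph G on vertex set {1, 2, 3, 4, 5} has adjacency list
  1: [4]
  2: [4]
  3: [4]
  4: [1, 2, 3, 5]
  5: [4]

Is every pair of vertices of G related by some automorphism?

No

Vertex 4 is the only vertex of degree 4, so every automorphism fixes it; G is not vertex-transitive.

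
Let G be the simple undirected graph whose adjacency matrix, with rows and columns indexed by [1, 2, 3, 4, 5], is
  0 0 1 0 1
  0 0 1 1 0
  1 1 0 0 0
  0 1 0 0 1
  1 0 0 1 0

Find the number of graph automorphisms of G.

Every vertex has degree 2 and the graph is connected, so G is the 5-cycle C_5. The automorphisms of the 5-cycle are exactly the symmetries of a regular 5-gon: the dihedral group D_5, |D_5| = 10.

10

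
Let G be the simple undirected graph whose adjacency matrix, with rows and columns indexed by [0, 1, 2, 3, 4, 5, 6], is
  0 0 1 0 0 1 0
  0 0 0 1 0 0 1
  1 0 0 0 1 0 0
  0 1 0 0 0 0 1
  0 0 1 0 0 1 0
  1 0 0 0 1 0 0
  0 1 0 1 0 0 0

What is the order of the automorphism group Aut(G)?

48

G has two connected components, {0, 2, 4, 5} and {1, 3, 6}; each is 2-regular, so G = C_4 ⊔ C_3. No automorphism exchanges components of different sizes, hence Aut(G) is the direct product D_4 × D_3, order 48.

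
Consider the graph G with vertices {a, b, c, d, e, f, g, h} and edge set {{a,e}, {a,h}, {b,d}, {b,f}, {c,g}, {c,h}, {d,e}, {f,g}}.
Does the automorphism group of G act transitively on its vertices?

Every vertex has degree 2 and the graph is connected, so G is the 8-cycle C_8. The automorphisms of the 8-cycle are exactly the symmetries of a regular 8-gon: the dihedral group D_8, |D_8| = 16. This group acts transitively on the 8 vertices.

Yes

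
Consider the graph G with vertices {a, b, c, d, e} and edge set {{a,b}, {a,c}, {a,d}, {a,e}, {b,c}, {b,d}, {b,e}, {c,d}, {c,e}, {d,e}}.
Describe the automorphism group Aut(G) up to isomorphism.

All 5 vertices are pairwise adjacent: G = K_5. Every bijection on the vertex set is an automorphism of K_5; hence Aut(K_5) ≅ S_5, order 120.

S_5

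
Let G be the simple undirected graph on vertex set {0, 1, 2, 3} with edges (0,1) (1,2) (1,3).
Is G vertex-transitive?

No

Vertex 1 is the only vertex of degree 3, so every automorphism fixes it; G is not vertex-transitive.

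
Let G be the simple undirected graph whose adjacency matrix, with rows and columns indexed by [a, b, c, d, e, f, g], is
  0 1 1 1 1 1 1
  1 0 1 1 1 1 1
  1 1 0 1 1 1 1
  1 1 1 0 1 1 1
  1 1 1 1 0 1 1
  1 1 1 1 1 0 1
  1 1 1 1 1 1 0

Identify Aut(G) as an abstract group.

All 7 vertices are pairwise adjacent: G = K_7. Any permutation of the 7 vertices preserves K_7, so Aut(K_7) = S_7 of order 7! = 5040.

S_7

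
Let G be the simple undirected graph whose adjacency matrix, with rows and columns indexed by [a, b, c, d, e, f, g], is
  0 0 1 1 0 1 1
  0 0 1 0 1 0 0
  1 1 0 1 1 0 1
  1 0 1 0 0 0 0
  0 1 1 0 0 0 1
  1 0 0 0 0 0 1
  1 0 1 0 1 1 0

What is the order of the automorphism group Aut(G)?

1

Degrees alone do not determine every vertex (e.g. a and g both have degree 4), but their neighbour-degree multisets differ: N(a) has degrees [2, 2, 4, 5] while N(g) has degrees [2, 3, 4, 5]. Repeating this refinement separates all vertices, so the only automorphism is the identity.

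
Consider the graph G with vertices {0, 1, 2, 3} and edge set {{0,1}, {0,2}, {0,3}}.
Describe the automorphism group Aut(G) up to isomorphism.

S_3

Vertex 0 has degree 3 and every other vertex has degree 1, so G is the star K_{1,3} with centre 0. Any automorphism fixes the centre and permutes the 3 leaves freely, so Aut(G) ≅ S_3 of order 3! = 6.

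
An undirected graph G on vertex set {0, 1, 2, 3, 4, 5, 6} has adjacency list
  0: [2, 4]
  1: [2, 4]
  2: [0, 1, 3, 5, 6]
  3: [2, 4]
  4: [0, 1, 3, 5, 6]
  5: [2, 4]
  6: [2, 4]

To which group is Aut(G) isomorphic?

The vertices split by degree into {2, 4} (degree 5) and {0, 1, 3, 5, 6} (degree 2); every edge runs between the two parts, so G is the complete bipartite graph K_{2,5}. The parts have unequal sizes, so no automorphism swaps them; each part is permuted independently, giving S_5 × S_2 of order 5!·2! = 240.

S_5 × S_2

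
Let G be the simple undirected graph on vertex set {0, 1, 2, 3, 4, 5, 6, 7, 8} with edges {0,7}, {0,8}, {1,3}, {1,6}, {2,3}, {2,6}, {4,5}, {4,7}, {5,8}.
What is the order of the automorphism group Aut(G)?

G has two connected components, {0, 4, 5, 7, 8} and {1, 2, 3, 6}; each is 2-regular, so G = C_5 ⊔ C_4. No automorphism exchanges components of different sizes, hence Aut(G) is the direct product D_5 × D_4, order 80.

80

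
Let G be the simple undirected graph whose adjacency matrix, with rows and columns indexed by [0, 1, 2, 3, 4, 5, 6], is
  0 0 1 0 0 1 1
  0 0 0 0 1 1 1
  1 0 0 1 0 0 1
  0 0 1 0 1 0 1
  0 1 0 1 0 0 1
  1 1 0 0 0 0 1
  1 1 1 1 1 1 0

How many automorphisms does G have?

12

Vertex 6 is the unique vertex of degree 6; the remaining 6 vertices each have degree 3 and induce a cycle, so G is the wheel on 7 vertices with hub 6. With the hub fixed, the remaining symmetry is that of the rim cycle C_6, giving the dihedral group D_6.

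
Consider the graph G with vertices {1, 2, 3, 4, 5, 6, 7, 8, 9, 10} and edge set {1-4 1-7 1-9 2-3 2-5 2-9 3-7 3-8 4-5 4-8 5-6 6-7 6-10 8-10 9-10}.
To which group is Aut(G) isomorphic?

G is 3-regular on 10 vertices with no triangles and no 4-cycles (girth 5): this is the Petersen graph. Viewing the Petersen graph as the Kneser graph K(5,2) — vertices are 2-subsets of {1,…,5}, edges join disjoint pairs — its automorphisms are exactly the permutations of the 5-element set, so Aut ≅ S_5 of order 120.

the symmetric group S_5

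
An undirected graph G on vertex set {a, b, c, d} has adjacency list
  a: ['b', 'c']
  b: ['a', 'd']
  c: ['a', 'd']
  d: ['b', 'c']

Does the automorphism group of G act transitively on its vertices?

G is 2-regular and bipartite with parts {b, c} and {a, d} (each part is independent and every cross-pair is an edge), so G = K_{2,2}. Each part can be permuted independently (S_2 × S_2) and the two equal-size parts can also be swapped, giving (S_2 × S_2) ⋊ Z_2 of order 2·(2!)² = 8. This group acts transitively on the 4 vertices.

Yes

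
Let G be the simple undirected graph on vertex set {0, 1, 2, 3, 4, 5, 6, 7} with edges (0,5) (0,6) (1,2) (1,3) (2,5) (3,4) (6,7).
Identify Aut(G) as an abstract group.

Z_2

The degree sequence is [2, 2, 2, 2, 1, 2, 2, 1]; the two degree-1 vertices 4 and 7 are the ends of a path, so G = P_8. A path has exactly one nontrivial symmetry — reversal — giving Aut(G) of order 2.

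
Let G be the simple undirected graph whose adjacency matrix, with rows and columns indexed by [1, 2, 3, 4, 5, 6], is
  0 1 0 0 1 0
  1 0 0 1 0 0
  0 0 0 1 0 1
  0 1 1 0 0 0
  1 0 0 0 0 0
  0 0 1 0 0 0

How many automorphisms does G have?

2

The degree sequence is [2, 2, 2, 2, 1, 1]; the two degree-1 vertices 5 and 6 are the ends of a path, so G = P_6. The only nontrivial automorphism of a path is the end-to-end reflection, so Aut(G) ≅ Z_2.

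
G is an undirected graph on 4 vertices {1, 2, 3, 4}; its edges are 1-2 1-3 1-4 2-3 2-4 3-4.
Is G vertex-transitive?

Every vertex has degree 3, so G is the complete graph K_4. Every bijection on the vertex set is an automorphism of K_4; hence Aut(K_4) ≅ S_4, order 24. Under this action every vertex can be carried to every other, so G is vertex-transitive.

Yes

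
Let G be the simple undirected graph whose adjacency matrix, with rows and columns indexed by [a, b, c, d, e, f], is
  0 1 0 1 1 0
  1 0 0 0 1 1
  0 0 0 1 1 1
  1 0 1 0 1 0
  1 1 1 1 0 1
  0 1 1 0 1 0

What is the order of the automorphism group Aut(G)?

Vertex e is the unique vertex of degree 5; the remaining 5 vertices each have degree 3 and induce a cycle, so G is the wheel on 6 vertices with hub e. With the hub fixed, the remaining symmetry is that of the rim cycle C_5, giving the dihedral group D_5.

10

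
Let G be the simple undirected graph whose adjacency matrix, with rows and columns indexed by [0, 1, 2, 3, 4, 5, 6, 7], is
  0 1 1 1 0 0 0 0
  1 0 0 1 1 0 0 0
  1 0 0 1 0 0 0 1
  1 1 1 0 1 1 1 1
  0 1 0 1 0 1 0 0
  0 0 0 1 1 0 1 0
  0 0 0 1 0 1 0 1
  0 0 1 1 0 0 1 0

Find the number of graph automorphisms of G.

14

Vertex 3 is the unique vertex of degree 7; the remaining 7 vertices each have degree 3 and induce a cycle, so G is the wheel on 8 vertices with hub 3. Every automorphism fixes the hub and acts on the rim 7-cycle, so Aut(G) ≅ Aut(C_7) = D_7 of order 14.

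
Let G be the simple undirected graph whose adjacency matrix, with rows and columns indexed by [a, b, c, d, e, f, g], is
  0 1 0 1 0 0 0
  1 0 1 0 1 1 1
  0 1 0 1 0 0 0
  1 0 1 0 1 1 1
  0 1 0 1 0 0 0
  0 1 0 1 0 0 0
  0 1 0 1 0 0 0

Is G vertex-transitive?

Automorphisms preserve degree, but G has vertices of degree 2 and vertices of degree 5; no automorphism maps one to the other, so G is not vertex-transitive.

No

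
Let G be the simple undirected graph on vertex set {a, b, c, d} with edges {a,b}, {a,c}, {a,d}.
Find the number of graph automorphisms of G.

6

Vertex a has degree 3 and every other vertex has degree 1, so G is the star K_{1,3} with centre a. The 3 leaves are pairwise interchangeable while the centre is fixed, giving Aut(G) = S_3.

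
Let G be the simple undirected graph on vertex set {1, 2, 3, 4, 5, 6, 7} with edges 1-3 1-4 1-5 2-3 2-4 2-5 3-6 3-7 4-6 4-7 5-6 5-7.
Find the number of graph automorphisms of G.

144

The vertices split by degree into {3, 4, 5} (degree 4) and {1, 2, 6, 7} (degree 3); every edge runs between the two parts, so G is the complete bipartite graph K_{3,4}. The parts have unequal sizes, so no automorphism swaps them; each part is permuted independently, giving S_3 × S_4 of order 3!·4! = 144.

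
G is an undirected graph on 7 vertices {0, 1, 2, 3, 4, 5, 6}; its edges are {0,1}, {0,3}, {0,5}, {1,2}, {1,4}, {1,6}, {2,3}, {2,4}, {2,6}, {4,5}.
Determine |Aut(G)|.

1

Degrees alone do not determine every vertex (e.g. 0 and 4 both have degree 3), but their neighbour-degree multisets differ: N(0) has degrees [2, 2, 4] while N(4) has degrees [2, 4, 4]. Repeating this refinement separates all vertices, so the only automorphism is the identity.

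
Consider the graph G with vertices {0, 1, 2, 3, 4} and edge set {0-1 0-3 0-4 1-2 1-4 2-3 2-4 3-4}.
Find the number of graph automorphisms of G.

Vertex 4 is the unique vertex of degree 4; the remaining 4 vertices each have degree 3 and induce a cycle, so G is the wheel on 5 vertices with hub 4. Every automorphism fixes the hub and acts on the rim 4-cycle, so Aut(G) ≅ Aut(C_4) = D_4 of order 8.

8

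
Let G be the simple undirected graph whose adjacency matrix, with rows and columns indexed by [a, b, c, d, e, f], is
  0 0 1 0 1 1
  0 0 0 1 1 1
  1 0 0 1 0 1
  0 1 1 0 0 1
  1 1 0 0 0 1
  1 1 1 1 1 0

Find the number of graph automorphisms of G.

Vertex f is the unique vertex of degree 5; the remaining 5 vertices each have degree 3 and induce a cycle, so G is the wheel on 6 vertices with hub f. Every automorphism fixes the hub and acts on the rim 5-cycle, so Aut(G) ≅ Aut(C_5) = D_5 of order 10.

10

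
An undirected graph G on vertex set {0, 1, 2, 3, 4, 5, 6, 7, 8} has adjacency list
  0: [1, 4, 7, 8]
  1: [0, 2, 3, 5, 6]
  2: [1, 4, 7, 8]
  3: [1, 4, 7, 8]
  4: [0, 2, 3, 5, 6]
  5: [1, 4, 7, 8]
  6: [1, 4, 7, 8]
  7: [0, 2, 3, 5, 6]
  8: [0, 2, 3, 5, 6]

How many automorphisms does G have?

2880

The vertices split by degree into {1, 4, 7, 8} (degree 5) and {0, 2, 3, 5, 6} (degree 4); every edge runs between the two parts, so G is the complete bipartite graph K_{4,5}. The parts have unequal sizes, so no automorphism swaps them; each part is permuted independently, giving S_4 × S_5 of order 4!·5! = 2880.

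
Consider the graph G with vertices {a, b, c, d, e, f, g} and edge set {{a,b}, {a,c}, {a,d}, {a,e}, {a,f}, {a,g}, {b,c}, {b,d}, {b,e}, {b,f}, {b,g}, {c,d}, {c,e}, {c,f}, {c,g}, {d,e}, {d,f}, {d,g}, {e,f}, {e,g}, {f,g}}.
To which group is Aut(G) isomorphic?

the symmetric group on 7 letters

All 7 vertices are pairwise adjacent: G = K_7. Any permutation of the 7 vertices preserves K_7, so Aut(K_7) = S_7 of order 7! = 5040.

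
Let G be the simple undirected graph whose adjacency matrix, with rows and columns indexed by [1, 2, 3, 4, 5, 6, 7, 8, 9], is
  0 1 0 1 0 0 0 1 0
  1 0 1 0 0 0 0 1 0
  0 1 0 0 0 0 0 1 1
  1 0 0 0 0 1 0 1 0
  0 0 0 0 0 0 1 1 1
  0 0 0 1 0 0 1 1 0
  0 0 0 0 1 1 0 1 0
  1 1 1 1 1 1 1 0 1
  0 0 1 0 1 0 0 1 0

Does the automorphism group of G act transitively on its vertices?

No

Vertex 8 is the only vertex of degree 8, so every automorphism fixes it; G is not vertex-transitive.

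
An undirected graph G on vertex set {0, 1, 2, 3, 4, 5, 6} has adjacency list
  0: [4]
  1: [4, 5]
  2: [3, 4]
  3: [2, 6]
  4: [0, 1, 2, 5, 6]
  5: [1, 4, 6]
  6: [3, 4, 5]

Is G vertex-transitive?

No

Vertex 0 is the only vertex of degree 1, so every automorphism fixes it; G is not vertex-transitive.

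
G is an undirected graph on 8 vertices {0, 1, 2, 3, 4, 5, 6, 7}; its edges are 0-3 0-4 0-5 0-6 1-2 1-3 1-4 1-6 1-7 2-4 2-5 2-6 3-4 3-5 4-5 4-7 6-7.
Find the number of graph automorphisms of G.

1

The degree sequence is [4, 5, 4, 4, 6, 4, 4, 3]. Checking the degree-preserving permutations of the vertex set shows that none except the identity preserves every edge, so Aut(G) is trivial.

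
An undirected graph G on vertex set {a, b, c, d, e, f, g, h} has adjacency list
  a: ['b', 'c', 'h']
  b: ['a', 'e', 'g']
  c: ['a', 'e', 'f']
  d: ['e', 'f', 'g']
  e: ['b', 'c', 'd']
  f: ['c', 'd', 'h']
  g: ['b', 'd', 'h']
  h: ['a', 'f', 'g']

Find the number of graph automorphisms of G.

G is 3-regular and bipartite on 2^3 = 8 vertices with girth 4; it is the hypercube graph Q_3. Aut(Q_3) consists of the signed permutations of the 3 coordinate axes: 3! permutations times 2^3 sign flips, so |Aut| = 2^3·3! = 48.

48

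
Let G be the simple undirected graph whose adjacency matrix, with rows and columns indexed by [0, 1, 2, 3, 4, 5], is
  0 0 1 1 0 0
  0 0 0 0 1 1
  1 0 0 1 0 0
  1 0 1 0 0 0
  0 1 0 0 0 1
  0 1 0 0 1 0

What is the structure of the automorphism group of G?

G has two connected components, {1, 4, 5} and {0, 2, 3}; each is 2-regular, so G = C_3 ⊔ C_3. Aut of a disjoint union of two copies of C_3 is the wreath product D_3 ≀ Z_2, of order 2·6² = 72.

D_3 ≀ Z_2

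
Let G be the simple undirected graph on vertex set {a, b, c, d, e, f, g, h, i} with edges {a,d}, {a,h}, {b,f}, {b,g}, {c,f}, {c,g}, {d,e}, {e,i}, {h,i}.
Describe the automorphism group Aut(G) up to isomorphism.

G has two connected components, {a, d, e, h, i} and {b, c, f, g}; each is 2-regular, so G = C_5 ⊔ C_4. The components are non-isomorphic (different sizes), so Aut(G) = Aut(C_5) × Aut(C_4) = D_5 × D_4 of order 10·8 = 80.

D_5 × D_4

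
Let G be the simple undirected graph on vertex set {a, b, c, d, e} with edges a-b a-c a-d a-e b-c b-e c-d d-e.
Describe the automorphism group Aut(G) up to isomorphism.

the dihedral group of order 8

Vertex a is the unique vertex of degree 4; the remaining 4 vertices each have degree 3 and induce a cycle, so G is the wheel on 5 vertices with hub a. With the hub fixed, the remaining symmetry is that of the rim cycle C_4, giving the dihedral group D_4.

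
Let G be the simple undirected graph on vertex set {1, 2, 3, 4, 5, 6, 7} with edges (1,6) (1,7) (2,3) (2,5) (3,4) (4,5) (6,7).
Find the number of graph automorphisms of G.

G has two connected components, {2, 3, 4, 5} and {1, 6, 7}; each is 2-regular, so G = C_4 ⊔ C_3. No automorphism exchanges components of different sizes, hence Aut(G) is the direct product D_4 × D_3, order 48.

48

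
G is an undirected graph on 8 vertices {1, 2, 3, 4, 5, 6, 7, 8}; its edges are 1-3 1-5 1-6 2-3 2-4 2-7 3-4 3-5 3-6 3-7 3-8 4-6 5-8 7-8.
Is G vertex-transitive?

No

Vertex 3 is the only vertex of degree 7, so every automorphism fixes it; G is not vertex-transitive.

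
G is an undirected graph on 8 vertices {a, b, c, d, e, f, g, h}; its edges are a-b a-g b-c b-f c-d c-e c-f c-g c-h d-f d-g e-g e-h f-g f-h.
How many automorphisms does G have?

The degree sequence is [2, 3, 6, 3, 3, 5, 5, 3]. Checking the degree-preserving permutations of the vertex set shows that none except the identity preserves every edge, so Aut(G) is trivial.

1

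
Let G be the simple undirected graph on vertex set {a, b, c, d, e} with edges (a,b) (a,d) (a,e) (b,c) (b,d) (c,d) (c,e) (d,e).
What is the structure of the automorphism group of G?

Vertex d is the unique vertex of degree 4; the remaining 4 vertices each have degree 3 and induce a cycle, so G is the wheel on 5 vertices with hub d. Every automorphism fixes the hub and acts on the rim 4-cycle, so Aut(G) ≅ Aut(C_4) = D_4 of order 8.

D_4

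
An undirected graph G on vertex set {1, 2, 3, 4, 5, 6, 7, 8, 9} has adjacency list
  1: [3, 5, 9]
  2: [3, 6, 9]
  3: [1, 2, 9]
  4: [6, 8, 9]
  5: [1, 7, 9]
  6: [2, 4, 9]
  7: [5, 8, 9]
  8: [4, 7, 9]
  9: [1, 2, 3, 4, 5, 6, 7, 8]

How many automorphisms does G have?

Vertex 9 is the unique vertex of degree 8; the remaining 8 vertices each have degree 3 and induce a cycle, so G is the wheel on 9 vertices with hub 9. Every automorphism fixes the hub and acts on the rim 8-cycle, so Aut(G) ≅ Aut(C_8) = D_8 of order 16.

16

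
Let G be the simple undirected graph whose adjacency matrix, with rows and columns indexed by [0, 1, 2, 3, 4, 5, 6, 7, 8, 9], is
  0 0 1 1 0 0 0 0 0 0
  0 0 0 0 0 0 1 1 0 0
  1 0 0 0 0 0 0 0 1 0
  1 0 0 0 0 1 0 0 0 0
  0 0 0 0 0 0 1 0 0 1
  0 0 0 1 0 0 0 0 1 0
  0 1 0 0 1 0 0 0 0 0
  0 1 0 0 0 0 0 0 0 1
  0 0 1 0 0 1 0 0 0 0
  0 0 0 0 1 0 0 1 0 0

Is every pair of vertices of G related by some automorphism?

G has two connected components, {0, 2, 3, 5, 8} and {1, 4, 6, 7, 9}; each is 2-regular, so G = C_5 ⊔ C_5. Aut of a disjoint union of two copies of C_5 is the wreath product D_5 ≀ Z_2, of order 2·10² = 200. This group acts transitively on the 10 vertices.

Yes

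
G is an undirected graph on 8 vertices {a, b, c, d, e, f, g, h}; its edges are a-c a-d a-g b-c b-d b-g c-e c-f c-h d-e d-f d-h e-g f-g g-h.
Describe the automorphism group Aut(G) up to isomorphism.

S_3 × S_5

The vertices split by degree into {c, d, g} (degree 5) and {a, b, e, f, h} (degree 3); every edge runs between the two parts, so G is the complete bipartite graph K_{3,5}. The parts have unequal sizes, so no automorphism swaps them; each part is permuted independently, giving S_3 × S_5 of order 3!·5! = 720.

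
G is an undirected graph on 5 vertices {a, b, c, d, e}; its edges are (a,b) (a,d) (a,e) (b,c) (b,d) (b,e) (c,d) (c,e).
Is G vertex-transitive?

Vertex b is the only vertex of degree 4, so every automorphism fixes it; G is not vertex-transitive.

No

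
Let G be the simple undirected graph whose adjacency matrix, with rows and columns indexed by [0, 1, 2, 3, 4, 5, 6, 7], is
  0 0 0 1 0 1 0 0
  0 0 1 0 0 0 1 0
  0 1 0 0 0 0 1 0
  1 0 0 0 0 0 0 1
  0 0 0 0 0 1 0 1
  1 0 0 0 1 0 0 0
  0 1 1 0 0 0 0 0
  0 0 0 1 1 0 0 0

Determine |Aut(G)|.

60

G has two connected components, {0, 3, 4, 5, 7} and {1, 2, 6}; each is 2-regular, so G = C_5 ⊔ C_3. No automorphism exchanges components of different sizes, hence Aut(G) is the direct product D_5 × D_3, order 60.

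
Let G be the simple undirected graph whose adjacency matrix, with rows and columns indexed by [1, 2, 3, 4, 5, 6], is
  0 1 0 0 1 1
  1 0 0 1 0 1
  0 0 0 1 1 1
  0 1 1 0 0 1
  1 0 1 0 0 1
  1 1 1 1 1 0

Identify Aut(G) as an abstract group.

the dihedral group of order 10

Vertex 6 is the unique vertex of degree 5; the remaining 5 vertices each have degree 3 and induce a cycle, so G is the wheel on 6 vertices with hub 6. Every automorphism fixes the hub and acts on the rim 5-cycle, so Aut(G) ≅ Aut(C_5) = D_5 of order 10.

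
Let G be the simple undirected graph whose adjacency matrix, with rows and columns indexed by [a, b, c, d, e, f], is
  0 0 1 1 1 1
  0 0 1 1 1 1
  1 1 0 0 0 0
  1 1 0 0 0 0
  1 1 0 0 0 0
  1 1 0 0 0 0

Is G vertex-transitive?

Automorphisms preserve degree, but G has vertices of degree 2 and vertices of degree 4; no automorphism maps one to the other, so G is not vertex-transitive.

No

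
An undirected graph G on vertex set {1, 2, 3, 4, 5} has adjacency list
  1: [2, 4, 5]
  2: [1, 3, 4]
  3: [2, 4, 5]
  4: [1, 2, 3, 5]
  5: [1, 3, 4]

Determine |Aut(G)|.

Vertex 4 is the unique vertex of degree 4; the remaining 4 vertices each have degree 3 and induce a cycle, so G is the wheel on 5 vertices with hub 4. Every automorphism fixes the hub and acts on the rim 4-cycle, so Aut(G) ≅ Aut(C_4) = D_4 of order 8.

8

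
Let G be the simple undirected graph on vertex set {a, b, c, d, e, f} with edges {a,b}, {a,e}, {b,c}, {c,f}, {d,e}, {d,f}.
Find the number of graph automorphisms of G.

12

G is 2-regular and connected on 6 vertices, i.e. the cycle C_6. The automorphisms of the 6-cycle are exactly the symmetries of a regular 6-gon: the dihedral group D_6, |D_6| = 12.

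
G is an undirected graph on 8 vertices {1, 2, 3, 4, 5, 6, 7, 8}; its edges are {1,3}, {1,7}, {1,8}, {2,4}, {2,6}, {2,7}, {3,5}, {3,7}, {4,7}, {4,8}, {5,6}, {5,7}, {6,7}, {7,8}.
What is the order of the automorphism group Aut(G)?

Vertex 7 is the unique vertex of degree 7; the remaining 7 vertices each have degree 3 and induce a cycle, so G is the wheel on 8 vertices with hub 7. With the hub fixed, the remaining symmetry is that of the rim cycle C_7, giving the dihedral group D_7.

14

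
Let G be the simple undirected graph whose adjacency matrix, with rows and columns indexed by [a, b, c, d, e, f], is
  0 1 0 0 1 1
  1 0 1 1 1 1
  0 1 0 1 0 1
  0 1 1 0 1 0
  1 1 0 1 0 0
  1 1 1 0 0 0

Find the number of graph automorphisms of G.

10

Vertex b is the unique vertex of degree 5; the remaining 5 vertices each have degree 3 and induce a cycle, so G is the wheel on 6 vertices with hub b. With the hub fixed, the remaining symmetry is that of the rim cycle C_5, giving the dihedral group D_5.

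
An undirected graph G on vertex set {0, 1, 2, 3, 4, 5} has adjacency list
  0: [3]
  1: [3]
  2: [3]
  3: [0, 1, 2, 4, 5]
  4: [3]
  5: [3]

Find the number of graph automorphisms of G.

Vertex 3 has degree 5 and every other vertex has degree 1, so G is the star K_{1,5} with centre 3. The 5 leaves are pairwise interchangeable while the centre is fixed, giving Aut(G) = S_5.

120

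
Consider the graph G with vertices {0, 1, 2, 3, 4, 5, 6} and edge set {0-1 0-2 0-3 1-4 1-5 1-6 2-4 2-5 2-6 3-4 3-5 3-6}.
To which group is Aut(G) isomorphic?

The vertices split by degree into {1, 2, 3} (degree 4) and {0, 4, 5, 6} (degree 3); every edge runs between the two parts, so G is the complete bipartite graph K_{3,4}. Automorphisms preserve the bipartition setwise (since the parts differ in size) and act as S_3 × S_4 within it; |Aut| = 144.

S_3 × S_4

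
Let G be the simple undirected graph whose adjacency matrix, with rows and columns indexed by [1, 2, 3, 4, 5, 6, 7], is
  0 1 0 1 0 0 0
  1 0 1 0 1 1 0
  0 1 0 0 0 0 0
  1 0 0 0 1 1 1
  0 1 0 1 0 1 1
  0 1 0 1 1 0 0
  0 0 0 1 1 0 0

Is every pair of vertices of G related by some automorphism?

Vertex 3 is the only vertex of degree 1, so every automorphism fixes it; G is not vertex-transitive.

No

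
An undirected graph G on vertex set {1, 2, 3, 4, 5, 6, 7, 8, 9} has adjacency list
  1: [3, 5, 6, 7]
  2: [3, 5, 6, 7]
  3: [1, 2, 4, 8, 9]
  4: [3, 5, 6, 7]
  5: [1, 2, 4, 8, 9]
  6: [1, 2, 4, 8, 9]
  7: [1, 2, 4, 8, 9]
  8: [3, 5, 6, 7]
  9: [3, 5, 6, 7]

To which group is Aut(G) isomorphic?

The vertices split by degree into {3, 5, 6, 7} (degree 5) and {1, 2, 4, 8, 9} (degree 4); every edge runs between the two parts, so G is the complete bipartite graph K_{4,5}. Automorphisms preserve the bipartition setwise (since the parts differ in size) and act as S_4 × S_5 within it; |Aut| = 2880.

S_4 × S_5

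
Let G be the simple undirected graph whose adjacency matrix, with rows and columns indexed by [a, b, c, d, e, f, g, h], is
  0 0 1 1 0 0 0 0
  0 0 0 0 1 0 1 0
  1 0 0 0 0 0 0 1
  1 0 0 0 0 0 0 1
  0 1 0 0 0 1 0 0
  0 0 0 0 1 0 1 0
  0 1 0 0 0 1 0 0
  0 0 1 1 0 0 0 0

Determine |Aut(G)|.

G has two connected components, {a, c, d, h} and {b, e, f, g}; each is 2-regular, so G = C_4 ⊔ C_4. Aut of a disjoint union of two copies of C_4 is the wreath product D_4 ≀ Z_2, of order 2·8² = 128.

128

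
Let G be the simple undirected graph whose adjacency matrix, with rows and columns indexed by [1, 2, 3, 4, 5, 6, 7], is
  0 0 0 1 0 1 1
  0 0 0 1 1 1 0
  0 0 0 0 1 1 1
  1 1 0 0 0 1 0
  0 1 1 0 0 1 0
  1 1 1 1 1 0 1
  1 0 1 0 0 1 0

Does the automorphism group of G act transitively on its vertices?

No

Vertex 6 is the only vertex of degree 6, so every automorphism fixes it; G is not vertex-transitive.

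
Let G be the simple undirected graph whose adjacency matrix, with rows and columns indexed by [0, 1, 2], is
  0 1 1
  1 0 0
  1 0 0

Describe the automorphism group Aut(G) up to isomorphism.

The degree sequence is [2, 1, 1]; the two degree-1 vertices 1 and 2 are the ends of a path, so G = P_3. A path has exactly one nontrivial symmetry — reversal — giving Aut(G) of order 2.

the cyclic group of order 2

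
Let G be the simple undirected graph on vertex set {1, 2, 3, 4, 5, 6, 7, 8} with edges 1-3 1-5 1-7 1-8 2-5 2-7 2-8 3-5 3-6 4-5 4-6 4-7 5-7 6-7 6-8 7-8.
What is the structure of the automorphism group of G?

{e}

The degree sequence is [4, 3, 3, 3, 5, 4, 6, 4]. Checking the degree-preserving permutations of the vertex set shows that none except the identity preserves every edge, so Aut(G) is trivial.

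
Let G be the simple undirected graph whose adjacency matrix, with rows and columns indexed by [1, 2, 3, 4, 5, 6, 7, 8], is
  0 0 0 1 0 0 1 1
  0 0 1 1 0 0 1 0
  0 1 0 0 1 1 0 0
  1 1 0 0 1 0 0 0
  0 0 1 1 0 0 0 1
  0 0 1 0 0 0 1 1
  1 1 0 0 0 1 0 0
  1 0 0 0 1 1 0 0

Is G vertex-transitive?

G is 3-regular and bipartite on 2^3 = 8 vertices with girth 4; it is the hypercube graph Q_3. The symmetry group of the 3-cube is the hyperoctahedral group B_3 = Z_2 ≀ S_3, of order 2^3·3! = 48. This group acts transitively on the 8 vertices.

Yes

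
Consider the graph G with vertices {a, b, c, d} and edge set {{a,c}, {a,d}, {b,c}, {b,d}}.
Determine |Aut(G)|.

G is 2-regular and connected on 4 vertices, i.e. the cycle C_4. C_4 has 4 rotations and 4 reflections, so Aut(C_4) ≅ D_4 of order 8.

8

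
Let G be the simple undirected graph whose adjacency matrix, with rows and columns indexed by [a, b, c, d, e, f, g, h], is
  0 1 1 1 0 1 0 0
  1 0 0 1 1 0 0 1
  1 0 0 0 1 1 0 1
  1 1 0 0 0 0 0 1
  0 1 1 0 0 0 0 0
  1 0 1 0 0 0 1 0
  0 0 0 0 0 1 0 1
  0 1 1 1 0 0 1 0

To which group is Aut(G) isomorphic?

{e}

The degree sequence is [4, 4, 4, 3, 2, 3, 2, 4]. Checking the degree-preserving permutations of the vertex set shows that none except the identity preserves every edge, so Aut(G) is trivial.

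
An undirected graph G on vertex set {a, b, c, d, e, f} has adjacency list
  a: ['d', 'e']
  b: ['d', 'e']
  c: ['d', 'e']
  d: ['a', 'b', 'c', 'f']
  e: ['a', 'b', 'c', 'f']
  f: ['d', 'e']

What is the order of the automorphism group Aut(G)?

The vertices split by degree into {d, e} (degree 4) and {a, b, c, f} (degree 2); every edge runs between the two parts, so G is the complete bipartite graph K_{2,4}. Automorphisms preserve the bipartition setwise (since the parts differ in size) and act as S_2 × S_4 within it; |Aut| = 48.

48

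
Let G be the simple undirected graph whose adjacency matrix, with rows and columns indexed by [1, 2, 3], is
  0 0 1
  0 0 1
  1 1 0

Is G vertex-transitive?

No

Vertex 3 is the only vertex of degree 2, so every automorphism fixes it; G is not vertex-transitive.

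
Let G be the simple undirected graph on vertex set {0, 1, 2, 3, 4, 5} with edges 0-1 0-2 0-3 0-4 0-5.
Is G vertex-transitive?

No

Vertex 0 is the only vertex of degree 5, so every automorphism fixes it; G is not vertex-transitive.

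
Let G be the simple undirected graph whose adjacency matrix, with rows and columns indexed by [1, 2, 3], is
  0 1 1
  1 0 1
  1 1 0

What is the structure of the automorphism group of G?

Every vertex has degree 2, so G is the complete graph K_3. Any permutation of the 3 vertices preserves K_3, so Aut(K_3) = S_3 of order 3! = 6.

the symmetric group on 3 letters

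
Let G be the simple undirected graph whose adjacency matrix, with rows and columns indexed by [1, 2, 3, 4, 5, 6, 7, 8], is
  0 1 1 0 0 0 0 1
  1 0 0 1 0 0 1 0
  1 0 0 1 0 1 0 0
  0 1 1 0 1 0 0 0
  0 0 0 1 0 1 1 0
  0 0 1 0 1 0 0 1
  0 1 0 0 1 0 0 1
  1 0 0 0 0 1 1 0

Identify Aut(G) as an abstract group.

Z_2^3 ⋊ S_3

G is 3-regular and bipartite on 2^3 = 8 vertices with girth 4; it is the hypercube graph Q_3. Aut(Q_3) consists of the signed permutations of the 3 coordinate axes: 3! permutations times 2^3 sign flips, so |Aut| = 2^3·3! = 48.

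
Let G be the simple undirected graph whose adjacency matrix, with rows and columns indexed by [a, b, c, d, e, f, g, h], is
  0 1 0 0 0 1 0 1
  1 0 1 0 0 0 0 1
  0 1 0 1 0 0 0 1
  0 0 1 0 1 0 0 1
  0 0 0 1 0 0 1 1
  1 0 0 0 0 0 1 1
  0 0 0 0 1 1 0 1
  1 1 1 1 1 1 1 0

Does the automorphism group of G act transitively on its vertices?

No

Vertex h is the only vertex of degree 7, so every automorphism fixes it; G is not vertex-transitive.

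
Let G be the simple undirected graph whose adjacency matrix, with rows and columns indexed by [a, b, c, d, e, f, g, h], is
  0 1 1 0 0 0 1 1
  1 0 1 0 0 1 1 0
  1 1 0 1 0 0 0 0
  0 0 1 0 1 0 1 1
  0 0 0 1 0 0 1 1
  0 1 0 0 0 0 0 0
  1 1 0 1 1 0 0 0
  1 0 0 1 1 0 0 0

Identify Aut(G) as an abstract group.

The degree sequence is [4, 4, 3, 4, 3, 1, 4, 3]. Checking the degree-preserving permutations of the vertex set shows that none except the identity preserves every edge, so Aut(G) is trivial.

1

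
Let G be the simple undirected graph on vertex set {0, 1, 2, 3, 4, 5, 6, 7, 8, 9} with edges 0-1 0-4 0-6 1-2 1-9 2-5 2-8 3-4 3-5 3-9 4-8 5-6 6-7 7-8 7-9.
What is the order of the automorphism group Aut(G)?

120

G is 3-regular on 10 vertices with no triangles and no 4-cycles (girth 5): this is the Petersen graph. It is a classical fact that the Petersen graph has automorphism group S_5 (order 120), arising from its description as the Kneser graph K(5,2).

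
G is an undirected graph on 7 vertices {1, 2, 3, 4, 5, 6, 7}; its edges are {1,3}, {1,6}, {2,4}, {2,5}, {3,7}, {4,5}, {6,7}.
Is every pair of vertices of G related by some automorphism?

G has two connected components, {1, 3, 6, 7} and {2, 4, 5}; each is 2-regular, so G = C_4 ⊔ C_3. The orbit of 1 under Aut(G) is {1, 3, 6, 7}, which does not contain 2, so G is not vertex-transitive.

No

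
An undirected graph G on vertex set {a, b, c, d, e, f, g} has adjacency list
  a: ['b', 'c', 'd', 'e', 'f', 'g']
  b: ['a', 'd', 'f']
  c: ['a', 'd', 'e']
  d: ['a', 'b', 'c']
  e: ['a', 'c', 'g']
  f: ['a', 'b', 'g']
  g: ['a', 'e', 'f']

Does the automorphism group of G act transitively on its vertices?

No

Vertex a is the only vertex of degree 6, so every automorphism fixes it; G is not vertex-transitive.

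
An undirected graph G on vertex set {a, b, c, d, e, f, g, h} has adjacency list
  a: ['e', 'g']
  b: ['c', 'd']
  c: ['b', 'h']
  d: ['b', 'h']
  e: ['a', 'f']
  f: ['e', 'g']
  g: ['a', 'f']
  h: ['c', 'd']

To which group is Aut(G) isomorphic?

(D_4 × D_4) ⋊ Z_2

G has two connected components, {a, e, f, g} and {b, c, d, h}; each is 2-regular, so G = C_4 ⊔ C_4. Aut of a disjoint union of two copies of C_4 is the wreath product D_4 ≀ Z_2, of order 2·8² = 128.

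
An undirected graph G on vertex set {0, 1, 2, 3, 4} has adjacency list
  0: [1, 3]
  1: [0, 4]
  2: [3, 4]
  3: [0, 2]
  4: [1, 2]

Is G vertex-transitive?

Yes

G is 2-regular and connected on 5 vertices, i.e. the cycle C_5. The automorphisms of the 5-cycle are exactly the symmetries of a regular 5-gon: the dihedral group D_5, |D_5| = 10. Under this action every vertex can be carried to every other, so G is vertex-transitive.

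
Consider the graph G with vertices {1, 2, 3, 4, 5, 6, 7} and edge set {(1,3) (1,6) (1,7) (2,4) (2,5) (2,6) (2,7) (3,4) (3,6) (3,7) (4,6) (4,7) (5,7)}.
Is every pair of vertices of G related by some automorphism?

Vertex 1 is the only vertex of degree 3, so every automorphism fixes it; G is not vertex-transitive.

No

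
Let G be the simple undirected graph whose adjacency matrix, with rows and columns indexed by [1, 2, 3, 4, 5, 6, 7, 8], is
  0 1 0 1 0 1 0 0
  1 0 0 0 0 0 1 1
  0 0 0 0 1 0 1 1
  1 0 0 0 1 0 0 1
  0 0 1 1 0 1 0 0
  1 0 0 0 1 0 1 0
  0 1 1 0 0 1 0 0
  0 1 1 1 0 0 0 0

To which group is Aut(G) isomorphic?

G is 3-regular and bipartite on 2^3 = 8 vertices with girth 4; it is the hypercube graph Q_3. The symmetry group of the 3-cube is the hyperoctahedral group B_3 = Z_2 ≀ S_3, of order 2^3·3! = 48.

the hyperoctahedral group B_3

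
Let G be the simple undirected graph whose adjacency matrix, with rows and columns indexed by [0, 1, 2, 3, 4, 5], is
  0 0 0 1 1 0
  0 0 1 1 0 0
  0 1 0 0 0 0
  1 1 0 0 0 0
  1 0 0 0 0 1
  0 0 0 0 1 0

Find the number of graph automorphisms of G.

The degree sequence is [2, 2, 1, 2, 2, 1]; the two degree-1 vertices 2 and 5 are the ends of a path, so G = P_6. The only nontrivial automorphism of a path is the end-to-end reflection, so Aut(G) ≅ Z_2.

2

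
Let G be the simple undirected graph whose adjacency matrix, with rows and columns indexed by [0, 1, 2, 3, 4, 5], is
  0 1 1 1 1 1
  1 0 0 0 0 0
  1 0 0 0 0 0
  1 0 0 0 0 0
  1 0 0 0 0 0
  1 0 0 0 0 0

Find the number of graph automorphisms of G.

Vertex 0 has degree 5 and every other vertex has degree 1, so G is the star K_{1,5} with centre 0. The 5 leaves are pairwise interchangeable while the centre is fixed, giving Aut(G) = S_5.

120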